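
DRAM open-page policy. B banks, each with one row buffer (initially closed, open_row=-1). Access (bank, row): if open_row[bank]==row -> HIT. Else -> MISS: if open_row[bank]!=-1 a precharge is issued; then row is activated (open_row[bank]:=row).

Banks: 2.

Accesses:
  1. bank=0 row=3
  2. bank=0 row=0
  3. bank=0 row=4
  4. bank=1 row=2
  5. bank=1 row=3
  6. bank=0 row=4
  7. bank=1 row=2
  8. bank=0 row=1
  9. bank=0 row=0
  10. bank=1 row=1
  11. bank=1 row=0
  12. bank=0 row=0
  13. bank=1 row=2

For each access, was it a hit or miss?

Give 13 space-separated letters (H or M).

Answer: M M M M M H M M M M M H M

Derivation:
Acc 1: bank0 row3 -> MISS (open row3); precharges=0
Acc 2: bank0 row0 -> MISS (open row0); precharges=1
Acc 3: bank0 row4 -> MISS (open row4); precharges=2
Acc 4: bank1 row2 -> MISS (open row2); precharges=2
Acc 5: bank1 row3 -> MISS (open row3); precharges=3
Acc 6: bank0 row4 -> HIT
Acc 7: bank1 row2 -> MISS (open row2); precharges=4
Acc 8: bank0 row1 -> MISS (open row1); precharges=5
Acc 9: bank0 row0 -> MISS (open row0); precharges=6
Acc 10: bank1 row1 -> MISS (open row1); precharges=7
Acc 11: bank1 row0 -> MISS (open row0); precharges=8
Acc 12: bank0 row0 -> HIT
Acc 13: bank1 row2 -> MISS (open row2); precharges=9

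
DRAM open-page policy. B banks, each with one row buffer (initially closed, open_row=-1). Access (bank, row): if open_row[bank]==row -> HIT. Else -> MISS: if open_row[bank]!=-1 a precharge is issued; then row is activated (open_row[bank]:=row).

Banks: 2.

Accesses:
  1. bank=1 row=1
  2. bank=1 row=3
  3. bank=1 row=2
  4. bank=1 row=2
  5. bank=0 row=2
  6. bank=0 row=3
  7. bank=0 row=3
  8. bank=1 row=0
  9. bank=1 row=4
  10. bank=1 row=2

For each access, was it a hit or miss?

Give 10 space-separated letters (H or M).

Acc 1: bank1 row1 -> MISS (open row1); precharges=0
Acc 2: bank1 row3 -> MISS (open row3); precharges=1
Acc 3: bank1 row2 -> MISS (open row2); precharges=2
Acc 4: bank1 row2 -> HIT
Acc 5: bank0 row2 -> MISS (open row2); precharges=2
Acc 6: bank0 row3 -> MISS (open row3); precharges=3
Acc 7: bank0 row3 -> HIT
Acc 8: bank1 row0 -> MISS (open row0); precharges=4
Acc 9: bank1 row4 -> MISS (open row4); precharges=5
Acc 10: bank1 row2 -> MISS (open row2); precharges=6

Answer: M M M H M M H M M M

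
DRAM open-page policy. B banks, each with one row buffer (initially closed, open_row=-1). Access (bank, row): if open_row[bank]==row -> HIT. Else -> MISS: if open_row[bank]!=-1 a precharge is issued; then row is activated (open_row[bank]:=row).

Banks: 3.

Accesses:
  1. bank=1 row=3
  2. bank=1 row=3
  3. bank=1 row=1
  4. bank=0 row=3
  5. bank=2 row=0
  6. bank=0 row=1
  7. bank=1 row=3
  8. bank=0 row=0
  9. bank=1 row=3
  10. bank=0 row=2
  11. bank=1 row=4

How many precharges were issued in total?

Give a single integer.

Answer: 6

Derivation:
Acc 1: bank1 row3 -> MISS (open row3); precharges=0
Acc 2: bank1 row3 -> HIT
Acc 3: bank1 row1 -> MISS (open row1); precharges=1
Acc 4: bank0 row3 -> MISS (open row3); precharges=1
Acc 5: bank2 row0 -> MISS (open row0); precharges=1
Acc 6: bank0 row1 -> MISS (open row1); precharges=2
Acc 7: bank1 row3 -> MISS (open row3); precharges=3
Acc 8: bank0 row0 -> MISS (open row0); precharges=4
Acc 9: bank1 row3 -> HIT
Acc 10: bank0 row2 -> MISS (open row2); precharges=5
Acc 11: bank1 row4 -> MISS (open row4); precharges=6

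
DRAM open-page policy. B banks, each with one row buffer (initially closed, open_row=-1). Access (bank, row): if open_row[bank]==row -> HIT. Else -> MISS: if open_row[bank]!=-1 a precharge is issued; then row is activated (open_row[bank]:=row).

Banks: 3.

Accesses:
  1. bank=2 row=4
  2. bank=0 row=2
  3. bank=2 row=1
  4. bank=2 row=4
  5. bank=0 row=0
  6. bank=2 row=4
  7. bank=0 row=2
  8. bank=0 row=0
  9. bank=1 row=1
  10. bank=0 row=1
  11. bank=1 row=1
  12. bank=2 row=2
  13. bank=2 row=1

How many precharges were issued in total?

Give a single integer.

Acc 1: bank2 row4 -> MISS (open row4); precharges=0
Acc 2: bank0 row2 -> MISS (open row2); precharges=0
Acc 3: bank2 row1 -> MISS (open row1); precharges=1
Acc 4: bank2 row4 -> MISS (open row4); precharges=2
Acc 5: bank0 row0 -> MISS (open row0); precharges=3
Acc 6: bank2 row4 -> HIT
Acc 7: bank0 row2 -> MISS (open row2); precharges=4
Acc 8: bank0 row0 -> MISS (open row0); precharges=5
Acc 9: bank1 row1 -> MISS (open row1); precharges=5
Acc 10: bank0 row1 -> MISS (open row1); precharges=6
Acc 11: bank1 row1 -> HIT
Acc 12: bank2 row2 -> MISS (open row2); precharges=7
Acc 13: bank2 row1 -> MISS (open row1); precharges=8

Answer: 8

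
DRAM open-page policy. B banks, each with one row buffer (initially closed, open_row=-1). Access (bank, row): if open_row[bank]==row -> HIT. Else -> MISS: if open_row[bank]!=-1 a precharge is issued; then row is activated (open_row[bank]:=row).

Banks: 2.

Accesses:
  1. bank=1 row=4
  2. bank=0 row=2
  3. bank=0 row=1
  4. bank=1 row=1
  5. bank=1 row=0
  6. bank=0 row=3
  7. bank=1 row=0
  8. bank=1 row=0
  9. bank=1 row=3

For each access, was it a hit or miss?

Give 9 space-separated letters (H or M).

Answer: M M M M M M H H M

Derivation:
Acc 1: bank1 row4 -> MISS (open row4); precharges=0
Acc 2: bank0 row2 -> MISS (open row2); precharges=0
Acc 3: bank0 row1 -> MISS (open row1); precharges=1
Acc 4: bank1 row1 -> MISS (open row1); precharges=2
Acc 5: bank1 row0 -> MISS (open row0); precharges=3
Acc 6: bank0 row3 -> MISS (open row3); precharges=4
Acc 7: bank1 row0 -> HIT
Acc 8: bank1 row0 -> HIT
Acc 9: bank1 row3 -> MISS (open row3); precharges=5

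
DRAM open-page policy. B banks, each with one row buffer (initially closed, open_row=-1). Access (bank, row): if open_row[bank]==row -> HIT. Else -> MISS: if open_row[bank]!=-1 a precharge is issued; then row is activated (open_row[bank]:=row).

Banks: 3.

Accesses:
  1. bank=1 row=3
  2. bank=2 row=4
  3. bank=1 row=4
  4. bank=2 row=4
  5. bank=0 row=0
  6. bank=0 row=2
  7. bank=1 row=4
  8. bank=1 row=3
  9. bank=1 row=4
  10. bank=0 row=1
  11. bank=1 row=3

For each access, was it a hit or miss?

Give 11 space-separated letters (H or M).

Answer: M M M H M M H M M M M

Derivation:
Acc 1: bank1 row3 -> MISS (open row3); precharges=0
Acc 2: bank2 row4 -> MISS (open row4); precharges=0
Acc 3: bank1 row4 -> MISS (open row4); precharges=1
Acc 4: bank2 row4 -> HIT
Acc 5: bank0 row0 -> MISS (open row0); precharges=1
Acc 6: bank0 row2 -> MISS (open row2); precharges=2
Acc 7: bank1 row4 -> HIT
Acc 8: bank1 row3 -> MISS (open row3); precharges=3
Acc 9: bank1 row4 -> MISS (open row4); precharges=4
Acc 10: bank0 row1 -> MISS (open row1); precharges=5
Acc 11: bank1 row3 -> MISS (open row3); precharges=6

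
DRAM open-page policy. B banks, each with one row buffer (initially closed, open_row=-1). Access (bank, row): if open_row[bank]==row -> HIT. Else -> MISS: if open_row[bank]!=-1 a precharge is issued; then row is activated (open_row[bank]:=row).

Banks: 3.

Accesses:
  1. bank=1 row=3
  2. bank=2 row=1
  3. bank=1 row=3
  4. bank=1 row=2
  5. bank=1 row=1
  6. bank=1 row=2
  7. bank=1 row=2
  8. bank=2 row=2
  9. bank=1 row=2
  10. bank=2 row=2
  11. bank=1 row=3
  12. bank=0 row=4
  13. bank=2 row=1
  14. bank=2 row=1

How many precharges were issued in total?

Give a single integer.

Acc 1: bank1 row3 -> MISS (open row3); precharges=0
Acc 2: bank2 row1 -> MISS (open row1); precharges=0
Acc 3: bank1 row3 -> HIT
Acc 4: bank1 row2 -> MISS (open row2); precharges=1
Acc 5: bank1 row1 -> MISS (open row1); precharges=2
Acc 6: bank1 row2 -> MISS (open row2); precharges=3
Acc 7: bank1 row2 -> HIT
Acc 8: bank2 row2 -> MISS (open row2); precharges=4
Acc 9: bank1 row2 -> HIT
Acc 10: bank2 row2 -> HIT
Acc 11: bank1 row3 -> MISS (open row3); precharges=5
Acc 12: bank0 row4 -> MISS (open row4); precharges=5
Acc 13: bank2 row1 -> MISS (open row1); precharges=6
Acc 14: bank2 row1 -> HIT

Answer: 6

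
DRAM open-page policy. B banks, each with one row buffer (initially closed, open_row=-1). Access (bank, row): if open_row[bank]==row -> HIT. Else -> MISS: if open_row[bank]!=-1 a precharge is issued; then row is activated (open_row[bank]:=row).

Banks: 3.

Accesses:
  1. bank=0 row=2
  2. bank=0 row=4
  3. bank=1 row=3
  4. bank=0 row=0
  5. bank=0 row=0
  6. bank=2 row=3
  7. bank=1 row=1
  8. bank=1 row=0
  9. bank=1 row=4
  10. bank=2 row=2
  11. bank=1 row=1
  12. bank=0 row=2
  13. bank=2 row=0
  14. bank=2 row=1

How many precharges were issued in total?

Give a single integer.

Acc 1: bank0 row2 -> MISS (open row2); precharges=0
Acc 2: bank0 row4 -> MISS (open row4); precharges=1
Acc 3: bank1 row3 -> MISS (open row3); precharges=1
Acc 4: bank0 row0 -> MISS (open row0); precharges=2
Acc 5: bank0 row0 -> HIT
Acc 6: bank2 row3 -> MISS (open row3); precharges=2
Acc 7: bank1 row1 -> MISS (open row1); precharges=3
Acc 8: bank1 row0 -> MISS (open row0); precharges=4
Acc 9: bank1 row4 -> MISS (open row4); precharges=5
Acc 10: bank2 row2 -> MISS (open row2); precharges=6
Acc 11: bank1 row1 -> MISS (open row1); precharges=7
Acc 12: bank0 row2 -> MISS (open row2); precharges=8
Acc 13: bank2 row0 -> MISS (open row0); precharges=9
Acc 14: bank2 row1 -> MISS (open row1); precharges=10

Answer: 10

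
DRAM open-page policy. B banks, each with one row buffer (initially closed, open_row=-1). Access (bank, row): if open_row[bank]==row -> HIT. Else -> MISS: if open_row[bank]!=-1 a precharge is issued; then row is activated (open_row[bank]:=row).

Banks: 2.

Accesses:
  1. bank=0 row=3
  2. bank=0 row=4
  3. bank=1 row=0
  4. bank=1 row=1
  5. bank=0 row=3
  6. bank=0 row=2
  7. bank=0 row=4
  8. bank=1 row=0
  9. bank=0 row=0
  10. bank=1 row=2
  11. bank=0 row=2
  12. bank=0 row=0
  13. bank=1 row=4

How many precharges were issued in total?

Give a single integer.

Acc 1: bank0 row3 -> MISS (open row3); precharges=0
Acc 2: bank0 row4 -> MISS (open row4); precharges=1
Acc 3: bank1 row0 -> MISS (open row0); precharges=1
Acc 4: bank1 row1 -> MISS (open row1); precharges=2
Acc 5: bank0 row3 -> MISS (open row3); precharges=3
Acc 6: bank0 row2 -> MISS (open row2); precharges=4
Acc 7: bank0 row4 -> MISS (open row4); precharges=5
Acc 8: bank1 row0 -> MISS (open row0); precharges=6
Acc 9: bank0 row0 -> MISS (open row0); precharges=7
Acc 10: bank1 row2 -> MISS (open row2); precharges=8
Acc 11: bank0 row2 -> MISS (open row2); precharges=9
Acc 12: bank0 row0 -> MISS (open row0); precharges=10
Acc 13: bank1 row4 -> MISS (open row4); precharges=11

Answer: 11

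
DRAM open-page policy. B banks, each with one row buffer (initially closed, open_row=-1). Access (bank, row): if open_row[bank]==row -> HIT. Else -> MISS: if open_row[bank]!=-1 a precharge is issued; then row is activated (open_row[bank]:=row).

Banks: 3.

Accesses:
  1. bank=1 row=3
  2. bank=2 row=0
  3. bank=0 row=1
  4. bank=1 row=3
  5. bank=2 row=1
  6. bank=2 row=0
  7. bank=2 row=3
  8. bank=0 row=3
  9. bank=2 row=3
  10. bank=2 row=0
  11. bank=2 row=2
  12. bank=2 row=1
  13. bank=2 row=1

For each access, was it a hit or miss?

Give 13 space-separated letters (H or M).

Acc 1: bank1 row3 -> MISS (open row3); precharges=0
Acc 2: bank2 row0 -> MISS (open row0); precharges=0
Acc 3: bank0 row1 -> MISS (open row1); precharges=0
Acc 4: bank1 row3 -> HIT
Acc 5: bank2 row1 -> MISS (open row1); precharges=1
Acc 6: bank2 row0 -> MISS (open row0); precharges=2
Acc 7: bank2 row3 -> MISS (open row3); precharges=3
Acc 8: bank0 row3 -> MISS (open row3); precharges=4
Acc 9: bank2 row3 -> HIT
Acc 10: bank2 row0 -> MISS (open row0); precharges=5
Acc 11: bank2 row2 -> MISS (open row2); precharges=6
Acc 12: bank2 row1 -> MISS (open row1); precharges=7
Acc 13: bank2 row1 -> HIT

Answer: M M M H M M M M H M M M H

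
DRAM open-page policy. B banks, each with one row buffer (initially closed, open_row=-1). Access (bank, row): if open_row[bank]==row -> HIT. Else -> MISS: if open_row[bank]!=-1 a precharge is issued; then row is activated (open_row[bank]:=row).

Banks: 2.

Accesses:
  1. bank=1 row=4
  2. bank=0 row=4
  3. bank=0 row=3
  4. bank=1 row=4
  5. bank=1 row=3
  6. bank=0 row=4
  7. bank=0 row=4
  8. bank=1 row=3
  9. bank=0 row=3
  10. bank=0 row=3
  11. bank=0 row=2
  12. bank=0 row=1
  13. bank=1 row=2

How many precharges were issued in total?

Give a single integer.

Acc 1: bank1 row4 -> MISS (open row4); precharges=0
Acc 2: bank0 row4 -> MISS (open row4); precharges=0
Acc 3: bank0 row3 -> MISS (open row3); precharges=1
Acc 4: bank1 row4 -> HIT
Acc 5: bank1 row3 -> MISS (open row3); precharges=2
Acc 6: bank0 row4 -> MISS (open row4); precharges=3
Acc 7: bank0 row4 -> HIT
Acc 8: bank1 row3 -> HIT
Acc 9: bank0 row3 -> MISS (open row3); precharges=4
Acc 10: bank0 row3 -> HIT
Acc 11: bank0 row2 -> MISS (open row2); precharges=5
Acc 12: bank0 row1 -> MISS (open row1); precharges=6
Acc 13: bank1 row2 -> MISS (open row2); precharges=7

Answer: 7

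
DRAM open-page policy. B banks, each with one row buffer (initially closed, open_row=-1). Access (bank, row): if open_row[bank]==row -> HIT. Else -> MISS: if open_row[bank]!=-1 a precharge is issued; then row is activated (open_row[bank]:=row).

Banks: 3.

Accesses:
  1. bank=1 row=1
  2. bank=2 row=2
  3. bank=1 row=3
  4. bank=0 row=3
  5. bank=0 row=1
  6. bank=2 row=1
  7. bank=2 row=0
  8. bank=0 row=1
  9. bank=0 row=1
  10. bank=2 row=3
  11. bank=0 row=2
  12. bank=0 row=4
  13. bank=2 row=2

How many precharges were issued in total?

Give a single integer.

Acc 1: bank1 row1 -> MISS (open row1); precharges=0
Acc 2: bank2 row2 -> MISS (open row2); precharges=0
Acc 3: bank1 row3 -> MISS (open row3); precharges=1
Acc 4: bank0 row3 -> MISS (open row3); precharges=1
Acc 5: bank0 row1 -> MISS (open row1); precharges=2
Acc 6: bank2 row1 -> MISS (open row1); precharges=3
Acc 7: bank2 row0 -> MISS (open row0); precharges=4
Acc 8: bank0 row1 -> HIT
Acc 9: bank0 row1 -> HIT
Acc 10: bank2 row3 -> MISS (open row3); precharges=5
Acc 11: bank0 row2 -> MISS (open row2); precharges=6
Acc 12: bank0 row4 -> MISS (open row4); precharges=7
Acc 13: bank2 row2 -> MISS (open row2); precharges=8

Answer: 8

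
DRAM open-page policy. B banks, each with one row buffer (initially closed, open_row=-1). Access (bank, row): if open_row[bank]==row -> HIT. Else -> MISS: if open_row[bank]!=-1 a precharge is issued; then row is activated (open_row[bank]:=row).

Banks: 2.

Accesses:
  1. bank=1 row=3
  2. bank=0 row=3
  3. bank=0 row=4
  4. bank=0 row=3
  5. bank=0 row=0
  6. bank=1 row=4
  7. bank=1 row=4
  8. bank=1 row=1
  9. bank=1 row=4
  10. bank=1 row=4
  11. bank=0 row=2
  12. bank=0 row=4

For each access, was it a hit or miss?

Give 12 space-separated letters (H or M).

Acc 1: bank1 row3 -> MISS (open row3); precharges=0
Acc 2: bank0 row3 -> MISS (open row3); precharges=0
Acc 3: bank0 row4 -> MISS (open row4); precharges=1
Acc 4: bank0 row3 -> MISS (open row3); precharges=2
Acc 5: bank0 row0 -> MISS (open row0); precharges=3
Acc 6: bank1 row4 -> MISS (open row4); precharges=4
Acc 7: bank1 row4 -> HIT
Acc 8: bank1 row1 -> MISS (open row1); precharges=5
Acc 9: bank1 row4 -> MISS (open row4); precharges=6
Acc 10: bank1 row4 -> HIT
Acc 11: bank0 row2 -> MISS (open row2); precharges=7
Acc 12: bank0 row4 -> MISS (open row4); precharges=8

Answer: M M M M M M H M M H M M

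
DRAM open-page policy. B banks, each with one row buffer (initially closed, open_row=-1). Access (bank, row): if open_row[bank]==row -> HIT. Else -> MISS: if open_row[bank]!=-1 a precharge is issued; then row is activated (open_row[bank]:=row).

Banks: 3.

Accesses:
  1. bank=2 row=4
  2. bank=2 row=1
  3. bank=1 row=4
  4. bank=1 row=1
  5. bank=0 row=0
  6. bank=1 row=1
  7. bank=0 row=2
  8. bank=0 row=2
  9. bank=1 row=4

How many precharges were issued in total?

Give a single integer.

Acc 1: bank2 row4 -> MISS (open row4); precharges=0
Acc 2: bank2 row1 -> MISS (open row1); precharges=1
Acc 3: bank1 row4 -> MISS (open row4); precharges=1
Acc 4: bank1 row1 -> MISS (open row1); precharges=2
Acc 5: bank0 row0 -> MISS (open row0); precharges=2
Acc 6: bank1 row1 -> HIT
Acc 7: bank0 row2 -> MISS (open row2); precharges=3
Acc 8: bank0 row2 -> HIT
Acc 9: bank1 row4 -> MISS (open row4); precharges=4

Answer: 4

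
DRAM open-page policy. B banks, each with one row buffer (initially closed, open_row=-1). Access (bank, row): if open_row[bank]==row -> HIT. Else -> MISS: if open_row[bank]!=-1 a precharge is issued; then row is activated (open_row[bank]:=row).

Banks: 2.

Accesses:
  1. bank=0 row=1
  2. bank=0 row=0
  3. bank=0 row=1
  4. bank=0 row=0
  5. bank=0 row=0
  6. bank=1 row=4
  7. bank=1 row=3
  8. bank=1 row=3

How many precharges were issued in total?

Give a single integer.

Acc 1: bank0 row1 -> MISS (open row1); precharges=0
Acc 2: bank0 row0 -> MISS (open row0); precharges=1
Acc 3: bank0 row1 -> MISS (open row1); precharges=2
Acc 4: bank0 row0 -> MISS (open row0); precharges=3
Acc 5: bank0 row0 -> HIT
Acc 6: bank1 row4 -> MISS (open row4); precharges=3
Acc 7: bank1 row3 -> MISS (open row3); precharges=4
Acc 8: bank1 row3 -> HIT

Answer: 4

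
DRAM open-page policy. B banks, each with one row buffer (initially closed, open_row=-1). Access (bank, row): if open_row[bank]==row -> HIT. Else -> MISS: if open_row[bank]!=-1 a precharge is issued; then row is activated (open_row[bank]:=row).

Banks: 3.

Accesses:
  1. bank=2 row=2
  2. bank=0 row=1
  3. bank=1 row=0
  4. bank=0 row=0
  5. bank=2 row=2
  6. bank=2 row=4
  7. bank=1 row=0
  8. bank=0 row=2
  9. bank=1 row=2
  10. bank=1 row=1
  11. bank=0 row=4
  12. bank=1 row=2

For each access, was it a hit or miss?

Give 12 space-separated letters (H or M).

Acc 1: bank2 row2 -> MISS (open row2); precharges=0
Acc 2: bank0 row1 -> MISS (open row1); precharges=0
Acc 3: bank1 row0 -> MISS (open row0); precharges=0
Acc 4: bank0 row0 -> MISS (open row0); precharges=1
Acc 5: bank2 row2 -> HIT
Acc 6: bank2 row4 -> MISS (open row4); precharges=2
Acc 7: bank1 row0 -> HIT
Acc 8: bank0 row2 -> MISS (open row2); precharges=3
Acc 9: bank1 row2 -> MISS (open row2); precharges=4
Acc 10: bank1 row1 -> MISS (open row1); precharges=5
Acc 11: bank0 row4 -> MISS (open row4); precharges=6
Acc 12: bank1 row2 -> MISS (open row2); precharges=7

Answer: M M M M H M H M M M M M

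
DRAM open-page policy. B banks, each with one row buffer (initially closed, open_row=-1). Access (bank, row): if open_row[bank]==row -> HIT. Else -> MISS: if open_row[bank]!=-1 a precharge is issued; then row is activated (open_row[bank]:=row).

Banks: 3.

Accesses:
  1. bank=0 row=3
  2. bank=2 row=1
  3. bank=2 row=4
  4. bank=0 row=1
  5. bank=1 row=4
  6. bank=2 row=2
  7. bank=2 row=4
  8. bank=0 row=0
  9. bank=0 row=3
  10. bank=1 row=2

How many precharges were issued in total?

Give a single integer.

Answer: 7

Derivation:
Acc 1: bank0 row3 -> MISS (open row3); precharges=0
Acc 2: bank2 row1 -> MISS (open row1); precharges=0
Acc 3: bank2 row4 -> MISS (open row4); precharges=1
Acc 4: bank0 row1 -> MISS (open row1); precharges=2
Acc 5: bank1 row4 -> MISS (open row4); precharges=2
Acc 6: bank2 row2 -> MISS (open row2); precharges=3
Acc 7: bank2 row4 -> MISS (open row4); precharges=4
Acc 8: bank0 row0 -> MISS (open row0); precharges=5
Acc 9: bank0 row3 -> MISS (open row3); precharges=6
Acc 10: bank1 row2 -> MISS (open row2); precharges=7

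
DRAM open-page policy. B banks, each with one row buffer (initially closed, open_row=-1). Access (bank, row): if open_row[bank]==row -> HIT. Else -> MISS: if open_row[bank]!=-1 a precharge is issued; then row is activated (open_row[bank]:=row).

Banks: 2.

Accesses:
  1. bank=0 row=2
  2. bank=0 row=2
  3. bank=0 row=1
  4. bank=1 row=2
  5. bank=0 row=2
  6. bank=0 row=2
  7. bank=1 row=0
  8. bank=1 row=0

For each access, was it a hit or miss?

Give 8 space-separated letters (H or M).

Answer: M H M M M H M H

Derivation:
Acc 1: bank0 row2 -> MISS (open row2); precharges=0
Acc 2: bank0 row2 -> HIT
Acc 3: bank0 row1 -> MISS (open row1); precharges=1
Acc 4: bank1 row2 -> MISS (open row2); precharges=1
Acc 5: bank0 row2 -> MISS (open row2); precharges=2
Acc 6: bank0 row2 -> HIT
Acc 7: bank1 row0 -> MISS (open row0); precharges=3
Acc 8: bank1 row0 -> HIT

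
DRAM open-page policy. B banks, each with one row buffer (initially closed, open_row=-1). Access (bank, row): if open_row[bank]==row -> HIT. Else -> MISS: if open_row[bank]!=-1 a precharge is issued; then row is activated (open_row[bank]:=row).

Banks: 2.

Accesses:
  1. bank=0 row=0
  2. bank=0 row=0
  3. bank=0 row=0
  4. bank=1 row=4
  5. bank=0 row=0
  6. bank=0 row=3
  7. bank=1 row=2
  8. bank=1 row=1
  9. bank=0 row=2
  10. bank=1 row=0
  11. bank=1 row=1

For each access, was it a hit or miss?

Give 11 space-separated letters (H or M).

Acc 1: bank0 row0 -> MISS (open row0); precharges=0
Acc 2: bank0 row0 -> HIT
Acc 3: bank0 row0 -> HIT
Acc 4: bank1 row4 -> MISS (open row4); precharges=0
Acc 5: bank0 row0 -> HIT
Acc 6: bank0 row3 -> MISS (open row3); precharges=1
Acc 7: bank1 row2 -> MISS (open row2); precharges=2
Acc 8: bank1 row1 -> MISS (open row1); precharges=3
Acc 9: bank0 row2 -> MISS (open row2); precharges=4
Acc 10: bank1 row0 -> MISS (open row0); precharges=5
Acc 11: bank1 row1 -> MISS (open row1); precharges=6

Answer: M H H M H M M M M M M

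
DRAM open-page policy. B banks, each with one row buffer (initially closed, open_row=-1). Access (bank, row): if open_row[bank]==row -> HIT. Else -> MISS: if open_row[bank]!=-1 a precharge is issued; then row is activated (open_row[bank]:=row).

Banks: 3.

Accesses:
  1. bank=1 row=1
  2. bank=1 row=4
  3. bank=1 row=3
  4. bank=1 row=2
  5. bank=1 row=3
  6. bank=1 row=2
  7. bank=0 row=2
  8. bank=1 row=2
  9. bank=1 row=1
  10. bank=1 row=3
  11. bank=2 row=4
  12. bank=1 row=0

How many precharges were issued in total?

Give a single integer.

Answer: 8

Derivation:
Acc 1: bank1 row1 -> MISS (open row1); precharges=0
Acc 2: bank1 row4 -> MISS (open row4); precharges=1
Acc 3: bank1 row3 -> MISS (open row3); precharges=2
Acc 4: bank1 row2 -> MISS (open row2); precharges=3
Acc 5: bank1 row3 -> MISS (open row3); precharges=4
Acc 6: bank1 row2 -> MISS (open row2); precharges=5
Acc 7: bank0 row2 -> MISS (open row2); precharges=5
Acc 8: bank1 row2 -> HIT
Acc 9: bank1 row1 -> MISS (open row1); precharges=6
Acc 10: bank1 row3 -> MISS (open row3); precharges=7
Acc 11: bank2 row4 -> MISS (open row4); precharges=7
Acc 12: bank1 row0 -> MISS (open row0); precharges=8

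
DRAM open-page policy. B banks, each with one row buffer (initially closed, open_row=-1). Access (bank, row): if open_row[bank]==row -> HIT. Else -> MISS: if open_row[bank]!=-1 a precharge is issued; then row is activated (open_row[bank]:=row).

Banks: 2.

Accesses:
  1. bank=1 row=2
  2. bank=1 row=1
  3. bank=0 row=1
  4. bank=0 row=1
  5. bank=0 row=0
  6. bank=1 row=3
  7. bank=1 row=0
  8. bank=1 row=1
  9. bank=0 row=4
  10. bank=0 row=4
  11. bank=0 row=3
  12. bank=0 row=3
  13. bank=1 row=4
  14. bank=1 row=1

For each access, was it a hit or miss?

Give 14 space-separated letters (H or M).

Acc 1: bank1 row2 -> MISS (open row2); precharges=0
Acc 2: bank1 row1 -> MISS (open row1); precharges=1
Acc 3: bank0 row1 -> MISS (open row1); precharges=1
Acc 4: bank0 row1 -> HIT
Acc 5: bank0 row0 -> MISS (open row0); precharges=2
Acc 6: bank1 row3 -> MISS (open row3); precharges=3
Acc 7: bank1 row0 -> MISS (open row0); precharges=4
Acc 8: bank1 row1 -> MISS (open row1); precharges=5
Acc 9: bank0 row4 -> MISS (open row4); precharges=6
Acc 10: bank0 row4 -> HIT
Acc 11: bank0 row3 -> MISS (open row3); precharges=7
Acc 12: bank0 row3 -> HIT
Acc 13: bank1 row4 -> MISS (open row4); precharges=8
Acc 14: bank1 row1 -> MISS (open row1); precharges=9

Answer: M M M H M M M M M H M H M M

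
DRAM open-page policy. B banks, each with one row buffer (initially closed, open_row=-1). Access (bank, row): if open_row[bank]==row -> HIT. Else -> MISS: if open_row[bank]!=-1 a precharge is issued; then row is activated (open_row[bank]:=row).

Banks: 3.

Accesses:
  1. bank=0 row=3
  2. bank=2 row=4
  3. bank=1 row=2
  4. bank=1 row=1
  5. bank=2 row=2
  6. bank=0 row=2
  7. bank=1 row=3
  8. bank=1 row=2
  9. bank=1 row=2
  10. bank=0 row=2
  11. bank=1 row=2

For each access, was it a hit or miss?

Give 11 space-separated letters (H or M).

Acc 1: bank0 row3 -> MISS (open row3); precharges=0
Acc 2: bank2 row4 -> MISS (open row4); precharges=0
Acc 3: bank1 row2 -> MISS (open row2); precharges=0
Acc 4: bank1 row1 -> MISS (open row1); precharges=1
Acc 5: bank2 row2 -> MISS (open row2); precharges=2
Acc 6: bank0 row2 -> MISS (open row2); precharges=3
Acc 7: bank1 row3 -> MISS (open row3); precharges=4
Acc 8: bank1 row2 -> MISS (open row2); precharges=5
Acc 9: bank1 row2 -> HIT
Acc 10: bank0 row2 -> HIT
Acc 11: bank1 row2 -> HIT

Answer: M M M M M M M M H H H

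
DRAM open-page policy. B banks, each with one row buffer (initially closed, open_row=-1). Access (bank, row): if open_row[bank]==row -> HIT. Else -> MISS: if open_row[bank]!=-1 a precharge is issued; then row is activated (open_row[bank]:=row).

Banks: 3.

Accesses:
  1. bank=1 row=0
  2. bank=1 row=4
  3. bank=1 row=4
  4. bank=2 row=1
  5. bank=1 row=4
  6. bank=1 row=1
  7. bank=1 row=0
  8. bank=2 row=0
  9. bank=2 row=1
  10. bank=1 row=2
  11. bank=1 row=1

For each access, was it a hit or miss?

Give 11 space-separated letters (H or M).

Answer: M M H M H M M M M M M

Derivation:
Acc 1: bank1 row0 -> MISS (open row0); precharges=0
Acc 2: bank1 row4 -> MISS (open row4); precharges=1
Acc 3: bank1 row4 -> HIT
Acc 4: bank2 row1 -> MISS (open row1); precharges=1
Acc 5: bank1 row4 -> HIT
Acc 6: bank1 row1 -> MISS (open row1); precharges=2
Acc 7: bank1 row0 -> MISS (open row0); precharges=3
Acc 8: bank2 row0 -> MISS (open row0); precharges=4
Acc 9: bank2 row1 -> MISS (open row1); precharges=5
Acc 10: bank1 row2 -> MISS (open row2); precharges=6
Acc 11: bank1 row1 -> MISS (open row1); precharges=7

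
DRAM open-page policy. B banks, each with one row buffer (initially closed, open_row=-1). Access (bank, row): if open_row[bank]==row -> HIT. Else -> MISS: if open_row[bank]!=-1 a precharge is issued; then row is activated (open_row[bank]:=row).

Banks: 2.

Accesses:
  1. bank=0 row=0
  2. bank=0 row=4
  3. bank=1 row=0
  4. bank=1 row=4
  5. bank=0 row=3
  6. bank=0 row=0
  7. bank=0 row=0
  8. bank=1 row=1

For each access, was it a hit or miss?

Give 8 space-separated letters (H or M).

Acc 1: bank0 row0 -> MISS (open row0); precharges=0
Acc 2: bank0 row4 -> MISS (open row4); precharges=1
Acc 3: bank1 row0 -> MISS (open row0); precharges=1
Acc 4: bank1 row4 -> MISS (open row4); precharges=2
Acc 5: bank0 row3 -> MISS (open row3); precharges=3
Acc 6: bank0 row0 -> MISS (open row0); precharges=4
Acc 7: bank0 row0 -> HIT
Acc 8: bank1 row1 -> MISS (open row1); precharges=5

Answer: M M M M M M H M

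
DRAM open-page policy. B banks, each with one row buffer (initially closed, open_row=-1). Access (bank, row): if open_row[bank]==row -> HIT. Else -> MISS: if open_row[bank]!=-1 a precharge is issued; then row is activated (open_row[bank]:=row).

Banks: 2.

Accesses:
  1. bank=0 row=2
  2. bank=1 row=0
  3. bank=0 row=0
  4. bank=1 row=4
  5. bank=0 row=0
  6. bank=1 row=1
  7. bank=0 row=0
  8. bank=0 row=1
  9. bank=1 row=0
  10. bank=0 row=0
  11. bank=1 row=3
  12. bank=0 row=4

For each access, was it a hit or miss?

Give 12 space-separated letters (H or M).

Answer: M M M M H M H M M M M M

Derivation:
Acc 1: bank0 row2 -> MISS (open row2); precharges=0
Acc 2: bank1 row0 -> MISS (open row0); precharges=0
Acc 3: bank0 row0 -> MISS (open row0); precharges=1
Acc 4: bank1 row4 -> MISS (open row4); precharges=2
Acc 5: bank0 row0 -> HIT
Acc 6: bank1 row1 -> MISS (open row1); precharges=3
Acc 7: bank0 row0 -> HIT
Acc 8: bank0 row1 -> MISS (open row1); precharges=4
Acc 9: bank1 row0 -> MISS (open row0); precharges=5
Acc 10: bank0 row0 -> MISS (open row0); precharges=6
Acc 11: bank1 row3 -> MISS (open row3); precharges=7
Acc 12: bank0 row4 -> MISS (open row4); precharges=8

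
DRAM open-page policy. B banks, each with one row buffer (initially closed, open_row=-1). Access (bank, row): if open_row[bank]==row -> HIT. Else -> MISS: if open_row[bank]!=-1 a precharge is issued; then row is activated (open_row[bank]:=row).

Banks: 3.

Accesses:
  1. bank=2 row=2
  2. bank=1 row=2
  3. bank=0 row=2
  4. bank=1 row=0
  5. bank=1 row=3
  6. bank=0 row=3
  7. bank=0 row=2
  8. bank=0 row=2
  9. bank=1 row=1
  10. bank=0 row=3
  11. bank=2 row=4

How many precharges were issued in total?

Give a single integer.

Acc 1: bank2 row2 -> MISS (open row2); precharges=0
Acc 2: bank1 row2 -> MISS (open row2); precharges=0
Acc 3: bank0 row2 -> MISS (open row2); precharges=0
Acc 4: bank1 row0 -> MISS (open row0); precharges=1
Acc 5: bank1 row3 -> MISS (open row3); precharges=2
Acc 6: bank0 row3 -> MISS (open row3); precharges=3
Acc 7: bank0 row2 -> MISS (open row2); precharges=4
Acc 8: bank0 row2 -> HIT
Acc 9: bank1 row1 -> MISS (open row1); precharges=5
Acc 10: bank0 row3 -> MISS (open row3); precharges=6
Acc 11: bank2 row4 -> MISS (open row4); precharges=7

Answer: 7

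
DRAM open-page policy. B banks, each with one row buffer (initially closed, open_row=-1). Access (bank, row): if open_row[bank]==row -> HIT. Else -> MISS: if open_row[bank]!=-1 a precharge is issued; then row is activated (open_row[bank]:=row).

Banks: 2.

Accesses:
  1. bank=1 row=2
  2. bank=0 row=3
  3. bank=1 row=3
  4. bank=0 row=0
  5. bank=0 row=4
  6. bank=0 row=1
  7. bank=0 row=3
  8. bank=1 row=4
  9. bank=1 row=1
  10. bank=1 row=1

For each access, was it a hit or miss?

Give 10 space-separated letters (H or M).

Answer: M M M M M M M M M H

Derivation:
Acc 1: bank1 row2 -> MISS (open row2); precharges=0
Acc 2: bank0 row3 -> MISS (open row3); precharges=0
Acc 3: bank1 row3 -> MISS (open row3); precharges=1
Acc 4: bank0 row0 -> MISS (open row0); precharges=2
Acc 5: bank0 row4 -> MISS (open row4); precharges=3
Acc 6: bank0 row1 -> MISS (open row1); precharges=4
Acc 7: bank0 row3 -> MISS (open row3); precharges=5
Acc 8: bank1 row4 -> MISS (open row4); precharges=6
Acc 9: bank1 row1 -> MISS (open row1); precharges=7
Acc 10: bank1 row1 -> HIT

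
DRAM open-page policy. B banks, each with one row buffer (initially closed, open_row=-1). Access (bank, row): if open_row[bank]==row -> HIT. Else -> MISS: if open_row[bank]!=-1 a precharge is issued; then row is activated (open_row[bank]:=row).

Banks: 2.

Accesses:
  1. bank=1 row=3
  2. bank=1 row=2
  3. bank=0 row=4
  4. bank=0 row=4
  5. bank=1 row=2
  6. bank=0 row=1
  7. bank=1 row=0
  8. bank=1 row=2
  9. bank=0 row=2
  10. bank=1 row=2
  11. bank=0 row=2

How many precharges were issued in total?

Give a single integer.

Acc 1: bank1 row3 -> MISS (open row3); precharges=0
Acc 2: bank1 row2 -> MISS (open row2); precharges=1
Acc 3: bank0 row4 -> MISS (open row4); precharges=1
Acc 4: bank0 row4 -> HIT
Acc 5: bank1 row2 -> HIT
Acc 6: bank0 row1 -> MISS (open row1); precharges=2
Acc 7: bank1 row0 -> MISS (open row0); precharges=3
Acc 8: bank1 row2 -> MISS (open row2); precharges=4
Acc 9: bank0 row2 -> MISS (open row2); precharges=5
Acc 10: bank1 row2 -> HIT
Acc 11: bank0 row2 -> HIT

Answer: 5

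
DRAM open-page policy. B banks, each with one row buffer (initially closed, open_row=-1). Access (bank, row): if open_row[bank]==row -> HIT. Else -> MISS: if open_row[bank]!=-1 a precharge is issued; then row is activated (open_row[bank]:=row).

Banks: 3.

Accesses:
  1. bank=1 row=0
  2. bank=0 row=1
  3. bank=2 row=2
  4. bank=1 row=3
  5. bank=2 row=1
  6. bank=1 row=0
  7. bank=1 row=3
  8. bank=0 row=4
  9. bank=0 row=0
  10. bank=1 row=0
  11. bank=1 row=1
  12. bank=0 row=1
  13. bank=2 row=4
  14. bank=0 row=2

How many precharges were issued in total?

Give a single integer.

Answer: 11

Derivation:
Acc 1: bank1 row0 -> MISS (open row0); precharges=0
Acc 2: bank0 row1 -> MISS (open row1); precharges=0
Acc 3: bank2 row2 -> MISS (open row2); precharges=0
Acc 4: bank1 row3 -> MISS (open row3); precharges=1
Acc 5: bank2 row1 -> MISS (open row1); precharges=2
Acc 6: bank1 row0 -> MISS (open row0); precharges=3
Acc 7: bank1 row3 -> MISS (open row3); precharges=4
Acc 8: bank0 row4 -> MISS (open row4); precharges=5
Acc 9: bank0 row0 -> MISS (open row0); precharges=6
Acc 10: bank1 row0 -> MISS (open row0); precharges=7
Acc 11: bank1 row1 -> MISS (open row1); precharges=8
Acc 12: bank0 row1 -> MISS (open row1); precharges=9
Acc 13: bank2 row4 -> MISS (open row4); precharges=10
Acc 14: bank0 row2 -> MISS (open row2); precharges=11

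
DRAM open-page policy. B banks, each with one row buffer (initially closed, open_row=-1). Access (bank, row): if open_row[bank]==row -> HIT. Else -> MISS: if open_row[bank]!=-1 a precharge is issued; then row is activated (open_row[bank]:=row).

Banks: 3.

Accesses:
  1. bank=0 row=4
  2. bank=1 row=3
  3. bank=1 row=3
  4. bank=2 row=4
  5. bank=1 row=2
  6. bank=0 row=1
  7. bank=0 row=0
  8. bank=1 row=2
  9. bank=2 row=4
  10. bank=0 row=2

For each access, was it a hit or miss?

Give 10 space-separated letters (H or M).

Answer: M M H M M M M H H M

Derivation:
Acc 1: bank0 row4 -> MISS (open row4); precharges=0
Acc 2: bank1 row3 -> MISS (open row3); precharges=0
Acc 3: bank1 row3 -> HIT
Acc 4: bank2 row4 -> MISS (open row4); precharges=0
Acc 5: bank1 row2 -> MISS (open row2); precharges=1
Acc 6: bank0 row1 -> MISS (open row1); precharges=2
Acc 7: bank0 row0 -> MISS (open row0); precharges=3
Acc 8: bank1 row2 -> HIT
Acc 9: bank2 row4 -> HIT
Acc 10: bank0 row2 -> MISS (open row2); precharges=4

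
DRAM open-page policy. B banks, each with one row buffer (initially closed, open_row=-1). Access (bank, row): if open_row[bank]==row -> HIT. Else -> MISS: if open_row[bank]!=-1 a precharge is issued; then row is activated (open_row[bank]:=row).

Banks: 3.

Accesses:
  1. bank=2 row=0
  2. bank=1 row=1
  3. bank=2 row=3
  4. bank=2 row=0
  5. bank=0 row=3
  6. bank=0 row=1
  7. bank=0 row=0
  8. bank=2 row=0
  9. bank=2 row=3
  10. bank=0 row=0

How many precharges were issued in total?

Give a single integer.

Answer: 5

Derivation:
Acc 1: bank2 row0 -> MISS (open row0); precharges=0
Acc 2: bank1 row1 -> MISS (open row1); precharges=0
Acc 3: bank2 row3 -> MISS (open row3); precharges=1
Acc 4: bank2 row0 -> MISS (open row0); precharges=2
Acc 5: bank0 row3 -> MISS (open row3); precharges=2
Acc 6: bank0 row1 -> MISS (open row1); precharges=3
Acc 7: bank0 row0 -> MISS (open row0); precharges=4
Acc 8: bank2 row0 -> HIT
Acc 9: bank2 row3 -> MISS (open row3); precharges=5
Acc 10: bank0 row0 -> HIT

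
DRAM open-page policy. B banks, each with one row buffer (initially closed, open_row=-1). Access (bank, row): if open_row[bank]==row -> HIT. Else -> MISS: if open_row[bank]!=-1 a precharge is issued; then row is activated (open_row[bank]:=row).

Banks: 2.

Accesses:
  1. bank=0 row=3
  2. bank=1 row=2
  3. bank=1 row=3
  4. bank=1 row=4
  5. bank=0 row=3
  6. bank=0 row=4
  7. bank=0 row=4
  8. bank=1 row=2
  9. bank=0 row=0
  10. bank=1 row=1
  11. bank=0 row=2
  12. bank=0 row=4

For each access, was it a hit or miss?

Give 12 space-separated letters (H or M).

Answer: M M M M H M H M M M M M

Derivation:
Acc 1: bank0 row3 -> MISS (open row3); precharges=0
Acc 2: bank1 row2 -> MISS (open row2); precharges=0
Acc 3: bank1 row3 -> MISS (open row3); precharges=1
Acc 4: bank1 row4 -> MISS (open row4); precharges=2
Acc 5: bank0 row3 -> HIT
Acc 6: bank0 row4 -> MISS (open row4); precharges=3
Acc 7: bank0 row4 -> HIT
Acc 8: bank1 row2 -> MISS (open row2); precharges=4
Acc 9: bank0 row0 -> MISS (open row0); precharges=5
Acc 10: bank1 row1 -> MISS (open row1); precharges=6
Acc 11: bank0 row2 -> MISS (open row2); precharges=7
Acc 12: bank0 row4 -> MISS (open row4); precharges=8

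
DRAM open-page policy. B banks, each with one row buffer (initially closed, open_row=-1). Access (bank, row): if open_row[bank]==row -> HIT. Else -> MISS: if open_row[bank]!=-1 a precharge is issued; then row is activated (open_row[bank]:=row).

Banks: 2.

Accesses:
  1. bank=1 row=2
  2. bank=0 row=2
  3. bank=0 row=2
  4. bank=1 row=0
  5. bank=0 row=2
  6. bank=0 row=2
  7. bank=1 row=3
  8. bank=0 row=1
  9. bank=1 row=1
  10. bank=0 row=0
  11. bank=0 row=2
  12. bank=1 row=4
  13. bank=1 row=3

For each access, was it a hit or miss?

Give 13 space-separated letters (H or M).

Answer: M M H M H H M M M M M M M

Derivation:
Acc 1: bank1 row2 -> MISS (open row2); precharges=0
Acc 2: bank0 row2 -> MISS (open row2); precharges=0
Acc 3: bank0 row2 -> HIT
Acc 4: bank1 row0 -> MISS (open row0); precharges=1
Acc 5: bank0 row2 -> HIT
Acc 6: bank0 row2 -> HIT
Acc 7: bank1 row3 -> MISS (open row3); precharges=2
Acc 8: bank0 row1 -> MISS (open row1); precharges=3
Acc 9: bank1 row1 -> MISS (open row1); precharges=4
Acc 10: bank0 row0 -> MISS (open row0); precharges=5
Acc 11: bank0 row2 -> MISS (open row2); precharges=6
Acc 12: bank1 row4 -> MISS (open row4); precharges=7
Acc 13: bank1 row3 -> MISS (open row3); precharges=8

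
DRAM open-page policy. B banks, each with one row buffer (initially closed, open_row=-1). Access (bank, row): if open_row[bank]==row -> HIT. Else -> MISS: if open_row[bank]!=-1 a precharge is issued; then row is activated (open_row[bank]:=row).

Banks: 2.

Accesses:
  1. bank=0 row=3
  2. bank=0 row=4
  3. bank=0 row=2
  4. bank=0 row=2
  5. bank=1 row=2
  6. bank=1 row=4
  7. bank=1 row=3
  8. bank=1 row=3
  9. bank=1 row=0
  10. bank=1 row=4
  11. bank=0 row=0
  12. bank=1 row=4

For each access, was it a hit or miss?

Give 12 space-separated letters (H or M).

Answer: M M M H M M M H M M M H

Derivation:
Acc 1: bank0 row3 -> MISS (open row3); precharges=0
Acc 2: bank0 row4 -> MISS (open row4); precharges=1
Acc 3: bank0 row2 -> MISS (open row2); precharges=2
Acc 4: bank0 row2 -> HIT
Acc 5: bank1 row2 -> MISS (open row2); precharges=2
Acc 6: bank1 row4 -> MISS (open row4); precharges=3
Acc 7: bank1 row3 -> MISS (open row3); precharges=4
Acc 8: bank1 row3 -> HIT
Acc 9: bank1 row0 -> MISS (open row0); precharges=5
Acc 10: bank1 row4 -> MISS (open row4); precharges=6
Acc 11: bank0 row0 -> MISS (open row0); precharges=7
Acc 12: bank1 row4 -> HIT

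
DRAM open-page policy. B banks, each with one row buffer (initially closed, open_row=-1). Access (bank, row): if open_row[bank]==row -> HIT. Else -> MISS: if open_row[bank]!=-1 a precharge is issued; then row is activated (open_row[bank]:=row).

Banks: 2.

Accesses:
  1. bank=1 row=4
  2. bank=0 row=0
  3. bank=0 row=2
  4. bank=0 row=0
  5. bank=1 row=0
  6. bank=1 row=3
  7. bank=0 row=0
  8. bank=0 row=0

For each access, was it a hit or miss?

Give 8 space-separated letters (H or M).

Acc 1: bank1 row4 -> MISS (open row4); precharges=0
Acc 2: bank0 row0 -> MISS (open row0); precharges=0
Acc 3: bank0 row2 -> MISS (open row2); precharges=1
Acc 4: bank0 row0 -> MISS (open row0); precharges=2
Acc 5: bank1 row0 -> MISS (open row0); precharges=3
Acc 6: bank1 row3 -> MISS (open row3); precharges=4
Acc 7: bank0 row0 -> HIT
Acc 8: bank0 row0 -> HIT

Answer: M M M M M M H H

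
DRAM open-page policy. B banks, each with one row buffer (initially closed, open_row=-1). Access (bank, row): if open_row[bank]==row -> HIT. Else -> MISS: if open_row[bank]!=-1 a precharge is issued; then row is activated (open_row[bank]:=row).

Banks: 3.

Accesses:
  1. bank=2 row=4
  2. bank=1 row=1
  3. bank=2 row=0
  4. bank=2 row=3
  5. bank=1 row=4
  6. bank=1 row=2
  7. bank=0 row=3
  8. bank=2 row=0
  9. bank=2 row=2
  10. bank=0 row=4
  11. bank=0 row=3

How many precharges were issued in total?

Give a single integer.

Answer: 8

Derivation:
Acc 1: bank2 row4 -> MISS (open row4); precharges=0
Acc 2: bank1 row1 -> MISS (open row1); precharges=0
Acc 3: bank2 row0 -> MISS (open row0); precharges=1
Acc 4: bank2 row3 -> MISS (open row3); precharges=2
Acc 5: bank1 row4 -> MISS (open row4); precharges=3
Acc 6: bank1 row2 -> MISS (open row2); precharges=4
Acc 7: bank0 row3 -> MISS (open row3); precharges=4
Acc 8: bank2 row0 -> MISS (open row0); precharges=5
Acc 9: bank2 row2 -> MISS (open row2); precharges=6
Acc 10: bank0 row4 -> MISS (open row4); precharges=7
Acc 11: bank0 row3 -> MISS (open row3); precharges=8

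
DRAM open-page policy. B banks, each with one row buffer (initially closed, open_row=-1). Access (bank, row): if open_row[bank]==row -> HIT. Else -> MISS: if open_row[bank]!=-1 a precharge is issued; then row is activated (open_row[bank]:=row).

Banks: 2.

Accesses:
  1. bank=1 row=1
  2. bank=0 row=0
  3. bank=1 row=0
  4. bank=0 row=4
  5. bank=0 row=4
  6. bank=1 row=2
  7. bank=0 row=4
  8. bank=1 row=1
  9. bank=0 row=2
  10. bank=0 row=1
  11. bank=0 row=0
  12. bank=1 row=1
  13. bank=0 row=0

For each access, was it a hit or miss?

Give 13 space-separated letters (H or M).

Answer: M M M M H M H M M M M H H

Derivation:
Acc 1: bank1 row1 -> MISS (open row1); precharges=0
Acc 2: bank0 row0 -> MISS (open row0); precharges=0
Acc 3: bank1 row0 -> MISS (open row0); precharges=1
Acc 4: bank0 row4 -> MISS (open row4); precharges=2
Acc 5: bank0 row4 -> HIT
Acc 6: bank1 row2 -> MISS (open row2); precharges=3
Acc 7: bank0 row4 -> HIT
Acc 8: bank1 row1 -> MISS (open row1); precharges=4
Acc 9: bank0 row2 -> MISS (open row2); precharges=5
Acc 10: bank0 row1 -> MISS (open row1); precharges=6
Acc 11: bank0 row0 -> MISS (open row0); precharges=7
Acc 12: bank1 row1 -> HIT
Acc 13: bank0 row0 -> HIT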